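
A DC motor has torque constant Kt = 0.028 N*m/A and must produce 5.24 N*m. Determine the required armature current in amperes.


I = tau / Kt = 5.24/0.028 = 187.1429

187.1429 A


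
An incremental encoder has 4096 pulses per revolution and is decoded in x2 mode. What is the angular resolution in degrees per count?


resolution = 360 / (PPR * 2) = 360 / 8192 = 0.0439

0.0439 degrees


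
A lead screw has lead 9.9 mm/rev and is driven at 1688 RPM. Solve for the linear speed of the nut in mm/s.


v = lead * (RPM/60) = 9.9*1688/60 = 278.5200

278.5200 mm/s


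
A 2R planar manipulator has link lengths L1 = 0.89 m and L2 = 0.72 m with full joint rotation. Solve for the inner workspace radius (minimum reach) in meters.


r_min = |L1 - L2| = |0.89 - 0.72| = 0.1700

0.1700 m


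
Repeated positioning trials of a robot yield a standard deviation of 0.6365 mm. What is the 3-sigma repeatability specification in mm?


repeatability = 3*sigma = 3*0.6365 = 1.9095

1.9095 mm


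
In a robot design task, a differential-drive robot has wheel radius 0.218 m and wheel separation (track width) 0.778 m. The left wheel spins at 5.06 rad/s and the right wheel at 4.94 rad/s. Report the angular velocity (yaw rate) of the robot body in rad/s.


omega = r*(wR - wL)/L = 0.218*(4.94 - (5.06))/0.778 = -0.0336

-0.0336 rad/s


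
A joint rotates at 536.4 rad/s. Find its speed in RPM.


RPM = 536.4 * 60/(2*pi) = 5122.2427

5122.2427 RPM


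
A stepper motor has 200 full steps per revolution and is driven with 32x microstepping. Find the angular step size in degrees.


step = 360/(200*32) = 360/6400 = 0.0563

0.0563 degrees


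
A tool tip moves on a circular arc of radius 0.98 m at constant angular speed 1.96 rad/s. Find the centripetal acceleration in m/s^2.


a_c = omega^2 * r = 1.96^2 * 0.98 = 3.7648

3.7648 m/s^2


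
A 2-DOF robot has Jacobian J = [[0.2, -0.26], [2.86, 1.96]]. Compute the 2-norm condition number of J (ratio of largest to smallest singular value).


JJ^T eigenvalues: trace(JJ^T) = 12.1288, det(JJ^T) = det(J)^2 = 1.28958736
s_max^2 = (12.1288 + sqrt(141.94944000))/2 = 12.02152682
s_min^2 = (12.1288 - sqrt(141.94944000))/2 = 0.10727318
kappa = s_max/s_min = sqrt(12.02152682/0.10727318) = 10.5861

10.5861


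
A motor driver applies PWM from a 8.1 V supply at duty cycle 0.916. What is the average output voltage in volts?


V_avg = V_supply * D = 8.1*0.916 = 7.4196

7.4196 V


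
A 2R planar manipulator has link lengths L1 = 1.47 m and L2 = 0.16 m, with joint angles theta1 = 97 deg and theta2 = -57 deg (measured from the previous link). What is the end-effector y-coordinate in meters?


y = L1*sin(th1) + L2*sin(th1+th2) = 1.47*sin(97 deg) + 0.16*sin(40 deg) = 1.5619

1.5619 m


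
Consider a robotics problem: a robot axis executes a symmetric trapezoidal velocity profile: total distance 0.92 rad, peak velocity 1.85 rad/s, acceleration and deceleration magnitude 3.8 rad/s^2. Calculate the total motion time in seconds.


t_acc = v/a = 1.85/3.8 = 0.486842 s
d_acc = v^2/(2a) = 0.450329 rad (each ramp)
d_cruise = 0.92 - 2*0.450329 = 0.019342 rad
t_cruise = 0.019342/1.85 = 0.010455 s
t_total = 2*0.486842 + 0.010455 = 0.9841

0.9841 s


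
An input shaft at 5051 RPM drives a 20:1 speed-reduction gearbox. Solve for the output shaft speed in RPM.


omega_out = omega_in / N = 5051 / 20 = 252.5500

252.5500 RPM


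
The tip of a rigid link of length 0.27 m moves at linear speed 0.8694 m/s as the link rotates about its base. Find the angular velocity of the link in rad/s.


omega = v / L = 0.8694 / 0.27 = 3.2200

3.2200 rad/s


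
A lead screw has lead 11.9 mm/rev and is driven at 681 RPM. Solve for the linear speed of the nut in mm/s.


v = lead * (RPM/60) = 11.9*681/60 = 135.0650

135.0650 mm/s


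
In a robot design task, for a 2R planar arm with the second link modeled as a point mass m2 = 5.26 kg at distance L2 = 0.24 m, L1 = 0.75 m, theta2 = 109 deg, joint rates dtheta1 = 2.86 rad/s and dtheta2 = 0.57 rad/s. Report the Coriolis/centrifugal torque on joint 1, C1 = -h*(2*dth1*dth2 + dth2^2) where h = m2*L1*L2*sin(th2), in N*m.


h = m2*L1*L2*sin(th2) = 5.26*0.75*0.24*sin(109 deg) = 0.895217
C1 = -h*(2*2.86*0.57 + 0.57^2) = -0.895217*3.5853 = -3.2096

-3.2096 N*m


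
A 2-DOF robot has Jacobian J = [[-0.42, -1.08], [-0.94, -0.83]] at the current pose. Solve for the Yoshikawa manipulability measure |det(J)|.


det(J) = -0.42*-0.83 - (-1.08)*(-0.94) = -0.6666
|det(J)| = 0.6666

0.6666


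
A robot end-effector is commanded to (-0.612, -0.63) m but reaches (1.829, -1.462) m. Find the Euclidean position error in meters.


dx = 1.829 - (-0.612) = 2.4410, dy = -1.462 - (-0.63) = -0.8320
err = sqrt(5.958481 + 0.692224) = 2.5789

2.5789 m


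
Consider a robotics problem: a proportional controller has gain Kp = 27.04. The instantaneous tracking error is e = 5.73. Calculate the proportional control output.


u_P = Kp * e = 27.04 * 5.73 = 154.9392

154.9392


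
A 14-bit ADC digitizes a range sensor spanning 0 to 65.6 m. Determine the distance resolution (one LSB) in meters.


res = range / 2^n = 65.6/2^14 = 65.6/16384 = 0.0040

0.0040 m


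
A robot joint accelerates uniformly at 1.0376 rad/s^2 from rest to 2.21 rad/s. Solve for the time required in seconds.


t = delta_omega / alpha = 2.21 / 1.0376 = 2.1299

2.1299 s


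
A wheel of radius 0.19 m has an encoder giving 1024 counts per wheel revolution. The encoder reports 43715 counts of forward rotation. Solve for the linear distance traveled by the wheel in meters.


revs = 43715/1024 = 42.690430
d = revs * 2*pi*r = 42.690430 * 2*pi*0.19 = 50.9641

50.9641 m


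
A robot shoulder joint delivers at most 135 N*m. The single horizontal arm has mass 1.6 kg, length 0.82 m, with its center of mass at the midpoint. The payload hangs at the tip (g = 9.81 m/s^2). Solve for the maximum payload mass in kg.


tau_arm = m_arm*g*(L/2) = 1.6*9.81*0.82/2 = 6.4354 N*m
tau_payload = tau_max - tau_arm = 135 - 6.4354 = 128.5646
m_payload = tau_payload / (g*L) = 128.5646 / (9.81*0.82) = 15.9823

15.9823 kg


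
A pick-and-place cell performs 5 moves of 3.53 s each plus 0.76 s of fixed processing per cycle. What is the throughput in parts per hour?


T_cycle = 5*3.53 + 0.76 = 18.4100 s
rate = 3600/T = 195.5459

195.5459 parts/hour


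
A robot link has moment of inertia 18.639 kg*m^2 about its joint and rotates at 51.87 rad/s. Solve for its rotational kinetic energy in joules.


KE = (1/2)*I*omega^2 = 0.5*18.639*51.87^2 = 25074.0859

25074.0859 J


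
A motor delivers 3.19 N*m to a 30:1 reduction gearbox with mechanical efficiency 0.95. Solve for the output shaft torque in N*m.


tau_out = tau_in * N * eta = 3.19 * 30 * 0.95 = 90.9150

90.9150 N*m


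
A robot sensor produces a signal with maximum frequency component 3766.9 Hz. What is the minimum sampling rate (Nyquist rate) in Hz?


f_s,min = 2*f_max = 2*3766.9 = 7533.8000

7533.8000 Hz


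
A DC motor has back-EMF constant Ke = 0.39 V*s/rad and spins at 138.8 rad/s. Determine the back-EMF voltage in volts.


V_emf = Ke * omega = 0.39*138.8 = 54.1320

54.1320 V


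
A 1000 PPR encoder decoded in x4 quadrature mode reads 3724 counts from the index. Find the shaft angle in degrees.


angle = counts * 360 / (PPR*4) = 3724 * 360 / 4000 = 335.1600

335.1600 degrees


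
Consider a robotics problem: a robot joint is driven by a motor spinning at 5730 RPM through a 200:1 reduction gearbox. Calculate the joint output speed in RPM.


omega_joint = omega_motor / N = 5730 / 200 = 28.6500

28.6500 RPM


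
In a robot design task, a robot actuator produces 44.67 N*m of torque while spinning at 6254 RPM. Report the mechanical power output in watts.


omega = 6254 * 2*pi/60 = 654.917349 rad/s
P = tau * omega = 44.67 * 654.917349 = 29255.1580

29255.1580 W


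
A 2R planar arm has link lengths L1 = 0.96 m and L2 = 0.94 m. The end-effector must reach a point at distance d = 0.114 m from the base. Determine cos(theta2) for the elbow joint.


cos(th2) = (d^2 - L1^2 - L2^2)/(2*L1*L2) = (0.114^2 - 0.96^2 - 0.94^2)/(2*0.96*0.94) = -0.9930

-0.9930


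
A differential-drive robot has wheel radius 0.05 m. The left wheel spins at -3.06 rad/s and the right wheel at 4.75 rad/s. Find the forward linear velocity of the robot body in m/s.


v = r*(wR + wL)/2 = 0.05*(4.75 + -3.06)/2 = 0.0423

0.0423 m/s


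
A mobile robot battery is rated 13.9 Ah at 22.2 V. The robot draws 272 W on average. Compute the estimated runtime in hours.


E = 13.9*22.2 = 308.5800 Wh
t = E/P = 308.5800/272 = 1.1345

1.1345 hours


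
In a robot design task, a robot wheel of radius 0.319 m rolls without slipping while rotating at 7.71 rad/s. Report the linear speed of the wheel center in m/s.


v = omega * r = 7.71 * 0.319 = 2.4595

2.4595 m/s


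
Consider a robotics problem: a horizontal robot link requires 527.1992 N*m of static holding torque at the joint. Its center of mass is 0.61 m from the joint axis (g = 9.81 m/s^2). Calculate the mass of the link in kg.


m = tau / (g*L) = 527.1992 / (9.81 * 0.61) = 88.1000

88.1000 kg


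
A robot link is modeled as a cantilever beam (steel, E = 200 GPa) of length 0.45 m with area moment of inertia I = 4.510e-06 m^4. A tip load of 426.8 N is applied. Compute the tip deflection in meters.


delta = F*L^3/(3*E*I) = 426.8*0.45^3/(3*2.000e+11*4.510e-06)
      = 38.89215/2706000 = 1.4373e-05

1.4373e-05 m


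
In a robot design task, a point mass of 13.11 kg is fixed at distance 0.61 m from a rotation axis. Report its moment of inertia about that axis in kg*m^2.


I = m*r^2 = 13.11*0.61^2 = 4.8782

4.8782 kg*m^2


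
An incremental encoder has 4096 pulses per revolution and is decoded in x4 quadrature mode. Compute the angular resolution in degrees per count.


resolution = 360 / (PPR * 4) = 360 / 16384 = 0.0220

0.0220 degrees


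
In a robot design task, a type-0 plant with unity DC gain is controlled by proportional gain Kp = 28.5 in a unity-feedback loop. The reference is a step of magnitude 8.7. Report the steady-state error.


e_ss = R/(1 + Kp) = 8.7/(1 + 28.5) = 8.7/29.5000 = 0.2949

0.2949


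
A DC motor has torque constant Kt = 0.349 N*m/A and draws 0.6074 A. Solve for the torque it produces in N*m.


tau = Kt * I = 0.349*0.6074 = 0.2120

0.2120 N*m


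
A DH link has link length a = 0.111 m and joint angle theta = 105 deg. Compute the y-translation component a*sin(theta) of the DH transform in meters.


a*sin(theta) = 0.111*sin(105 deg) = 0.1072

0.1072 m


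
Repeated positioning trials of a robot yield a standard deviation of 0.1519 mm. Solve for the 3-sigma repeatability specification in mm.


repeatability = 3*sigma = 3*0.1519 = 0.4557

0.4557 mm


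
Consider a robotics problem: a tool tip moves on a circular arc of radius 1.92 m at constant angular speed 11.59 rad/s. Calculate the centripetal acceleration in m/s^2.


a_c = omega^2 * r = 11.59^2 * 1.92 = 257.9100

257.9100 m/s^2


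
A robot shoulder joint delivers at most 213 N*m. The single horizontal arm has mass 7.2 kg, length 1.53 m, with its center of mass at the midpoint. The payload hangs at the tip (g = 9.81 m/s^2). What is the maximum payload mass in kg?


tau_arm = m_arm*g*(L/2) = 7.2*9.81*1.53/2 = 54.0335 N*m
tau_payload = tau_max - tau_arm = 213 - 54.0335 = 158.9665
m_payload = tau_payload / (g*L) = 158.9665 / (9.81*1.53) = 10.5912

10.5912 kg


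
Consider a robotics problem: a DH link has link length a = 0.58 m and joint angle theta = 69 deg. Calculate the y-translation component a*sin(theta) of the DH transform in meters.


a*sin(theta) = 0.58*sin(69 deg) = 0.5415

0.5415 m


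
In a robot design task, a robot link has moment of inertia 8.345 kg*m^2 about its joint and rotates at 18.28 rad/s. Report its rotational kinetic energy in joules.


KE = (1/2)*I*omega^2 = 0.5*8.345*18.28^2 = 1394.2759

1394.2759 J


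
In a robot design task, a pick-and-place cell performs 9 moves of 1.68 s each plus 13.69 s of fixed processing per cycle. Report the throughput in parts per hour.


T_cycle = 9*1.68 + 13.69 = 28.8100 s
rate = 3600/T = 124.9566

124.9566 parts/hour


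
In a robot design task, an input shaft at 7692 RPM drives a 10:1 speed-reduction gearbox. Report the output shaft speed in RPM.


omega_out = omega_in / N = 7692 / 10 = 769.2000

769.2000 RPM


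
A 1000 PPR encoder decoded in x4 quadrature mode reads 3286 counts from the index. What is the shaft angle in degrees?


angle = counts * 360 / (PPR*4) = 3286 * 360 / 4000 = 295.7400

295.7400 degrees


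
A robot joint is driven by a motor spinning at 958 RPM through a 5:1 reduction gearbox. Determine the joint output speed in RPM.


omega_joint = omega_motor / N = 958 / 5 = 191.6000

191.6000 RPM


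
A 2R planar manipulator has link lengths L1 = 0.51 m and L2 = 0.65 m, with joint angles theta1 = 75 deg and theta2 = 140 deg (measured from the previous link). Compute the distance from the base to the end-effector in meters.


x = L1*cos(th1) + L2*cos(th1+th2) = -0.400451
y = L1*sin(th1) + L2*sin(th1+th2) = 0.119797
d = sqrt(x^2 + y^2) = sqrt(0.160361 + 0.014351) = 0.4180

0.4180 m


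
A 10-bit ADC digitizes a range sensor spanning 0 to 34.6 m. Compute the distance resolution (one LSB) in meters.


res = range / 2^n = 34.6/2^10 = 34.6/1024 = 0.0338

0.0338 m


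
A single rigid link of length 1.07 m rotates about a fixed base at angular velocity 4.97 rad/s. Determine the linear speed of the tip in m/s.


v = L*omega = 1.07 * 4.97 = 5.3179

5.3179 m/s


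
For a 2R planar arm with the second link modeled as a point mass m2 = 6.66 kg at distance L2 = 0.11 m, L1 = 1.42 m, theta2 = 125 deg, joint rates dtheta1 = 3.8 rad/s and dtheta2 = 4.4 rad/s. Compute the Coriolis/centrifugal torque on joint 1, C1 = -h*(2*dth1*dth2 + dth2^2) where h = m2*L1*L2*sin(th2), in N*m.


h = m2*L1*L2*sin(th2) = 6.66*1.42*0.11*sin(125 deg) = 0.852157
C1 = -h*(2*3.8*4.4 + 4.4^2) = -0.852157*52.8000 = -44.9939

-44.9939 N*m


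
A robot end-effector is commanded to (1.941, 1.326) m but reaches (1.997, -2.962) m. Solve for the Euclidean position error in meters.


dx = 1.997 - (1.941) = 0.0560, dy = -2.962 - (1.326) = -4.2880
err = sqrt(0.003136 + 18.386944) = 4.2884

4.2884 m


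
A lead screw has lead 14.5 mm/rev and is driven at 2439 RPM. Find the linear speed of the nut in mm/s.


v = lead * (RPM/60) = 14.5*2439/60 = 589.4250

589.4250 mm/s


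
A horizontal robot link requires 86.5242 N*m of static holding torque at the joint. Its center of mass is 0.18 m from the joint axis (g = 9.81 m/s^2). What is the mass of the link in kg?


m = tau / (g*L) = 86.5242 / (9.81 * 0.18) = 49.0000

49.0000 kg


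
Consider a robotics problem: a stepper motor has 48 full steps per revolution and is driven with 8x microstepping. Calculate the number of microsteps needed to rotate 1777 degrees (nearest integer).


step_size = 360/(48*8) = 360/384 = 0.937500 deg
n = 1777/(360/384) = 1777*384/360 = 1895.4667 -> 1895

1895 steps


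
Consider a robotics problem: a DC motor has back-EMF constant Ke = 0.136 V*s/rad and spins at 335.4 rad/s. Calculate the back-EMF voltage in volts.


V_emf = Ke * omega = 0.136*335.4 = 45.6144

45.6144 V


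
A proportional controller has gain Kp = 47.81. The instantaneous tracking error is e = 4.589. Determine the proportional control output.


u_P = Kp * e = 47.81 * 4.589 = 219.4001

219.4001


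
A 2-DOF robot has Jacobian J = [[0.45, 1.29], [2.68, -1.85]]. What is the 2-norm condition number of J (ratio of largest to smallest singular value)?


JJ^T eigenvalues: trace(JJ^T) = 12.4715, det(JJ^T) = det(J)^2 = 18.40152609
s_max^2 = (12.4715 + sqrt(81.93220789))/2 = 10.76157059
s_min^2 = (12.4715 - sqrt(81.93220789))/2 = 1.70992941
kappa = s_max/s_min = sqrt(10.76157059/1.70992941) = 2.5087

2.5087


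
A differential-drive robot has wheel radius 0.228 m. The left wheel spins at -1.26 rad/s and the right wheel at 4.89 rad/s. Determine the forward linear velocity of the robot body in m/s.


v = r*(wR + wL)/2 = 0.228*(4.89 + -1.26)/2 = 0.4138

0.4138 m/s


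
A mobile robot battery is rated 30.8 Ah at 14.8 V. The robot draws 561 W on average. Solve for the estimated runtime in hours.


E = 30.8*14.8 = 455.8400 Wh
t = E/P = 455.8400/561 = 0.8125

0.8125 hours


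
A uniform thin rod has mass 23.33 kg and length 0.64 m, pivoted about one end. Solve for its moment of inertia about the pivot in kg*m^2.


I = (1/3)*m*L^2 = (1/3)*23.33*0.64^2 = 3.1853

3.1853 kg*m^2


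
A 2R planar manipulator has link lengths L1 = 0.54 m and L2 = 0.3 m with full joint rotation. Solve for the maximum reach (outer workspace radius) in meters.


r_max = L1 + L2 = 0.54 + 0.3 = 0.8400

0.8400 m


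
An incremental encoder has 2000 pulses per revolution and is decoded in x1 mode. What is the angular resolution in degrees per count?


resolution = 360 / (PPR * 1) = 360 / 2000 = 0.1800

0.1800 degrees


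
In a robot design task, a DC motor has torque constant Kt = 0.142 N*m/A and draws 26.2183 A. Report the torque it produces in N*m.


tau = Kt * I = 0.142*26.2183 = 3.7230

3.7230 N*m


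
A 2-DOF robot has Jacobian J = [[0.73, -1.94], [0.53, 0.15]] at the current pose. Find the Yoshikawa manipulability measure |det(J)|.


det(J) = 0.73*0.15 - (-1.94)*(0.53) = 1.1377
|det(J)| = 1.1377

1.1377


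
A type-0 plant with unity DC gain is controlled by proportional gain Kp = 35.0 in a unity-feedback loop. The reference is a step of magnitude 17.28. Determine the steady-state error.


e_ss = R/(1 + Kp) = 17.28/(1 + 35.0) = 17.28/36.0000 = 0.4800

0.4800


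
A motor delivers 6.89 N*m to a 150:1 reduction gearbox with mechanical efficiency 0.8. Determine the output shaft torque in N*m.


tau_out = tau_in * N * eta = 6.89 * 150 * 0.8 = 826.8000

826.8000 N*m


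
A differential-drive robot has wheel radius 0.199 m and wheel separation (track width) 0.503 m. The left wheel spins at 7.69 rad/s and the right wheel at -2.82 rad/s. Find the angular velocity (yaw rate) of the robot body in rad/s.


omega = r*(wR - wL)/L = 0.199*(-2.82 - (7.69))/0.503 = -4.1580

-4.1580 rad/s


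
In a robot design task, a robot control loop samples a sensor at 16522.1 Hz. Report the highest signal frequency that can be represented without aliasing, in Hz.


f_max = f_s/2 = 16522.1/2 = 8261.0500

8261.0500 Hz


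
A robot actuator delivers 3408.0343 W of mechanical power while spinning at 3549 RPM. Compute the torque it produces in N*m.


omega = 3549 * 2*pi/60 = 371.650411 rad/s
tau = P / omega = 3408.0343 / 371.650411 = 9.1700

9.1700 N*m


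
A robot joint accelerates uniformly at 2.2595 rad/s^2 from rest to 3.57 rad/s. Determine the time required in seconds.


t = delta_omega / alpha = 3.57 / 2.2595 = 1.5800

1.5800 s


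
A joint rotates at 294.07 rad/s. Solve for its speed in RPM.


RPM = 294.07 * 60/(2*pi) = 2808.1616

2808.1616 RPM


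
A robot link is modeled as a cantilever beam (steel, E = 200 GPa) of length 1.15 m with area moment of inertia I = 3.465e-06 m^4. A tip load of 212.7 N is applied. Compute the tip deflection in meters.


delta = F*L^3/(3*E*I) = 212.7*1.15^3/(3*2.000e+11*3.465e-06)
      = 323.4901125/2079000 = 1.5560e-04

1.5560e-04 m


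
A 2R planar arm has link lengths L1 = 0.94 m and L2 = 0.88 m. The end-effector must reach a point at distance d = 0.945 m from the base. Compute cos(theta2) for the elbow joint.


cos(th2) = (d^2 - L1^2 - L2^2)/(2*L1*L2) = (0.945^2 - 0.94^2 - 0.88^2)/(2*0.94*0.88) = -0.4624

-0.4624


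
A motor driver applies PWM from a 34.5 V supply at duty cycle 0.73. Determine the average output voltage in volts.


V_avg = V_supply * D = 34.5*0.73 = 25.1850

25.1850 V


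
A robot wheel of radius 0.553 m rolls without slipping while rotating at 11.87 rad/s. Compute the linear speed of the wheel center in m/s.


v = omega * r = 11.87 * 0.553 = 6.5641

6.5641 m/s


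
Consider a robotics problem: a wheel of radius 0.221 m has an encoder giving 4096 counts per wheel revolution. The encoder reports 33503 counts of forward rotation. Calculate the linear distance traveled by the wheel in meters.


revs = 33503/4096 = 8.179443
d = revs * 2*pi*r = 8.179443 * 2*pi*0.221 = 11.3578

11.3578 m


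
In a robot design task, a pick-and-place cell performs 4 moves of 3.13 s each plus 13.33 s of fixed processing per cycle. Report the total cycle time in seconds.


T = 4*3.13 + 13.33 = 25.8500

25.8500 s


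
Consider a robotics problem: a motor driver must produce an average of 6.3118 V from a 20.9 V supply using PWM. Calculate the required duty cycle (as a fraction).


D = V_avg/V_supply = 6.3118/20.9 = 0.3020

0.3020


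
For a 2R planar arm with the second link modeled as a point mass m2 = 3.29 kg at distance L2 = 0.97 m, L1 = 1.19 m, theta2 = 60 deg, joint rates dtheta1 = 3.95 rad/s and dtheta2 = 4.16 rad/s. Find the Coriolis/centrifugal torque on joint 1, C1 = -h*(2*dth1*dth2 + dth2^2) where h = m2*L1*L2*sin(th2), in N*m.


h = m2*L1*L2*sin(th2) = 3.29*1.19*0.97*sin(60 deg) = 3.288859
C1 = -h*(2*3.95*4.16 + 4.16^2) = -3.288859*50.1696 = -165.0007

-165.0007 N*m


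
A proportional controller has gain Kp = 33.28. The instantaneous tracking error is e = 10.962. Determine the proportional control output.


u_P = Kp * e = 33.28 * 10.962 = 364.8154

364.8154


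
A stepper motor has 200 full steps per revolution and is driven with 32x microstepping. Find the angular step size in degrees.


step = 360/(200*32) = 360/6400 = 0.0563

0.0563 degrees


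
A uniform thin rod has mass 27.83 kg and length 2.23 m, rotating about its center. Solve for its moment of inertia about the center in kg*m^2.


I = (1/12)*m*L^2 = (1/12)*27.83*2.23^2 = 11.5330

11.5330 kg*m^2


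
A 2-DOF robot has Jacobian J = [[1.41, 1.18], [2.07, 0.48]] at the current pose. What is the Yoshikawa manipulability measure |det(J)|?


det(J) = 1.41*0.48 - (1.18)*(2.07) = -1.7658
|det(J)| = 1.7658

1.7658


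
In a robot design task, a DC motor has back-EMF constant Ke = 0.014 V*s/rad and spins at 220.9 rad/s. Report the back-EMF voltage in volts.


V_emf = Ke * omega = 0.014*220.9 = 3.0926

3.0926 V


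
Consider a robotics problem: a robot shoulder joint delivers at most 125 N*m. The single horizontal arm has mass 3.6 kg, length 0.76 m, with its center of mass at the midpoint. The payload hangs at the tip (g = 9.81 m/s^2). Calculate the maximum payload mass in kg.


tau_arm = m_arm*g*(L/2) = 3.6*9.81*0.76/2 = 13.4201 N*m
tau_payload = tau_max - tau_arm = 125 - 13.4201 = 111.5799
m_payload = tau_payload / (g*L) = 111.5799 / (9.81*0.76) = 14.9659

14.9659 kg


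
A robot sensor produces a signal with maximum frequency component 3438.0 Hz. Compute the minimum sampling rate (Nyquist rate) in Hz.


f_s,min = 2*f_max = 2*3438.0 = 6876.0000

6876.0000 Hz


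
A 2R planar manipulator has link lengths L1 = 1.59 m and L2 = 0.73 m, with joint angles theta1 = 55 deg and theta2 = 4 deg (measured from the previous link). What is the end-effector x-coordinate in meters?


x = L1*cos(th1) + L2*cos(th1+th2) = 1.59*cos(55 deg) + 0.73*cos(59 deg) = 1.2880

1.2880 m


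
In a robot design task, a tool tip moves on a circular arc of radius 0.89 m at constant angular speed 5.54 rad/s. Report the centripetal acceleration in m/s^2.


a_c = omega^2 * r = 5.54^2 * 0.89 = 27.3155

27.3155 m/s^2


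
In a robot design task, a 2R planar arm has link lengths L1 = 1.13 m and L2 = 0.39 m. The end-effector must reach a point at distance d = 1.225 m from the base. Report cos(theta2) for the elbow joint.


cos(th2) = (d^2 - L1^2 - L2^2)/(2*L1*L2) = (1.225^2 - 1.13^2 - 0.39^2)/(2*1.13*0.39) = 0.0813

0.0813


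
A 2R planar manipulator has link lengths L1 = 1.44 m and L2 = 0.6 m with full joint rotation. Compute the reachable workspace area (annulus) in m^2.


r_max = L1 + L2 = 2.0400, r_min = |L1 - L2| = 0.8400
A = pi*(r_max^2 - r_min^2) = pi*(4.1616 - 0.7056) = 10.8573

10.8573 m^2


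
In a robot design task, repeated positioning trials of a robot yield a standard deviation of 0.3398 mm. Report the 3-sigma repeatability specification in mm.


repeatability = 3*sigma = 3*0.3398 = 1.0194

1.0194 mm


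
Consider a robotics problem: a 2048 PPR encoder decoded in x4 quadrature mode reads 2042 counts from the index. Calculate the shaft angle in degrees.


angle = counts * 360 / (PPR*4) = 2042 * 360 / 8192 = 89.7363

89.7363 degrees


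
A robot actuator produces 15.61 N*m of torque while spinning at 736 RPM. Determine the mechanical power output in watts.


omega = 736 * 2*pi/60 = 77.073740 rad/s
P = tau * omega = 15.61 * 77.073740 = 1203.1211

1203.1211 W


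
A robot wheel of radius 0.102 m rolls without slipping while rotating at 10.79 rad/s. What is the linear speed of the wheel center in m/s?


v = omega * r = 10.79 * 0.102 = 1.1006

1.1006 m/s


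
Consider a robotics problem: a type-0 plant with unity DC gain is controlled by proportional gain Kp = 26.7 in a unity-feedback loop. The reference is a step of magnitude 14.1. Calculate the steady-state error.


e_ss = R/(1 + Kp) = 14.1/(1 + 26.7) = 14.1/27.7000 = 0.5090

0.5090


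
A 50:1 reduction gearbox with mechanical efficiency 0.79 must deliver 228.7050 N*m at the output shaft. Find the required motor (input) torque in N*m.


tau_in = tau_out / (N * eta) = 228.7050 / (50 * 0.79) = 5.7900

5.7900 N*m


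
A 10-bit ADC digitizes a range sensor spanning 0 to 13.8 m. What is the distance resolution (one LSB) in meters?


res = range / 2^n = 13.8/2^10 = 13.8/1024 = 0.0135

0.0135 m


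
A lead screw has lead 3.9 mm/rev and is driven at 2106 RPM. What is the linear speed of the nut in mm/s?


v = lead * (RPM/60) = 3.9*2106/60 = 136.8900

136.8900 mm/s


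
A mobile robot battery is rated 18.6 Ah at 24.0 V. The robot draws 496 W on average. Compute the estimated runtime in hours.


E = 18.6*24.0 = 446.4000 Wh
t = E/P = 446.4000/496 = 0.9000

0.9000 hours


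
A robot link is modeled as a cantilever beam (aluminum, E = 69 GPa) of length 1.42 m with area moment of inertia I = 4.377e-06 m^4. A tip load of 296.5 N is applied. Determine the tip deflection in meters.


delta = F*L^3/(3*E*I) = 296.5*1.42^3/(3*6.900e+10*4.377e-06)
      = 848.964892/906039 = 9.3701e-04

9.3701e-04 m


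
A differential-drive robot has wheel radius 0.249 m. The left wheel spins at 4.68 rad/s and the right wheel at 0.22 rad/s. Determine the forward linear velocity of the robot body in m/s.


v = r*(wR + wL)/2 = 0.249*(0.22 + 4.68)/2 = 0.6100

0.6100 m/s


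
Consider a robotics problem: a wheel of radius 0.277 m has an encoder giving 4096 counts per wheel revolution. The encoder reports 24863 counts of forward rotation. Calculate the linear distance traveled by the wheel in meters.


revs = 24863/4096 = 6.070068
d = revs * 2*pi*r = 6.070068 * 2*pi*0.277 = 10.5646

10.5646 m


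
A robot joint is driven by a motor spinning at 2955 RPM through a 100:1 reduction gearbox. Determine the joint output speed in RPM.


omega_joint = omega_motor / N = 2955 / 100 = 29.5500

29.5500 RPM


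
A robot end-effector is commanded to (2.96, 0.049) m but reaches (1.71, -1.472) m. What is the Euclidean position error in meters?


dx = 1.71 - (2.96) = -1.2500, dy = -1.472 - (0.049) = -1.5210
err = sqrt(1.562500 + 2.313441) = 1.9687

1.9687 m


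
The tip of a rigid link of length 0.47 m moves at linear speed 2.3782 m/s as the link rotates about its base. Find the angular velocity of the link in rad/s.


omega = v / L = 2.3782 / 0.47 = 5.0600

5.0600 rad/s


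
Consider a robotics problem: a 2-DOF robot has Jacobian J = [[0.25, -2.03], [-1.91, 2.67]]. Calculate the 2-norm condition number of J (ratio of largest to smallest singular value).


JJ^T eigenvalues: trace(JJ^T) = 14.9604, det(JJ^T) = det(J)^2 = 10.30281604
s_max^2 = (14.9604 + sqrt(182.60230400))/2 = 14.23672100
s_min^2 = (14.9604 - sqrt(182.60230400))/2 = 0.72367900
kappa = s_max/s_min = sqrt(14.23672100/0.72367900) = 4.4354

4.4354


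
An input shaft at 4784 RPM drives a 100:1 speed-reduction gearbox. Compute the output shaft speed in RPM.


omega_out = omega_in / N = 4784 / 100 = 47.8400

47.8400 RPM


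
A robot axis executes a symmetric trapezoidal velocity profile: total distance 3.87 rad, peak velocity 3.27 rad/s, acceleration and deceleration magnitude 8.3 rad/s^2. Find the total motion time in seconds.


t_acc = v/a = 3.27/8.3 = 0.393976 s
d_acc = v^2/(2a) = 0.644151 rad (each ramp)
d_cruise = 3.87 - 2*0.644151 = 2.581698 rad
t_cruise = 2.581698/3.27 = 0.789510 s
t_total = 2*0.393976 + 0.789510 = 1.5775

1.5775 s


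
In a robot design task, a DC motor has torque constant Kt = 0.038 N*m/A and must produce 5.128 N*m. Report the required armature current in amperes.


I = tau / Kt = 5.128/0.038 = 134.9474

134.9474 A


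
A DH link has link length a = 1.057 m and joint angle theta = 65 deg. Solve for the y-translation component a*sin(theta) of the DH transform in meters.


a*sin(theta) = 1.057*sin(65 deg) = 0.9580

0.9580 m


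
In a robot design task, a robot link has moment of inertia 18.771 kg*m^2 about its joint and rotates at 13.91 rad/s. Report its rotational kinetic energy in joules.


KE = (1/2)*I*omega^2 = 0.5*18.771*13.91^2 = 1815.9826

1815.9826 J


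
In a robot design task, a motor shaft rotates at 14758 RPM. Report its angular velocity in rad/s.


omega = 14758 * 2*pi/60 = 1545.4541

1545.4541 rad/s


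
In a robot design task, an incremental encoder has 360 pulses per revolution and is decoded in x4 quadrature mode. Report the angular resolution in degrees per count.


resolution = 360 / (PPR * 4) = 360 / 1440 = 0.2500

0.2500 degrees


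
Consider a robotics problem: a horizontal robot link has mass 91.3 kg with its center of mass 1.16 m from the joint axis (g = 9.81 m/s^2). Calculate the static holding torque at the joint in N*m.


tau = m*g*L = 91.3 * 9.81 * 1.16 = 1038.9575

1038.9575 N*m


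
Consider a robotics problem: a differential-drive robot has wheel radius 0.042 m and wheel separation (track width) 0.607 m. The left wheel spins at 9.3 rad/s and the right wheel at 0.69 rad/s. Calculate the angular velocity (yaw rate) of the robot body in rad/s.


omega = r*(wR - wL)/L = 0.042*(0.69 - (9.3))/0.607 = -0.5957

-0.5957 rad/s


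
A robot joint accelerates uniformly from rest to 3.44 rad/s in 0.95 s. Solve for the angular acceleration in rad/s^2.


alpha = delta_omega / t = 3.44 / 0.95 = 3.6211

3.6211 rad/s^2


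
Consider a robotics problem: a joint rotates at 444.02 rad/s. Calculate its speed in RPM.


RPM = 444.02 * 60/(2*pi) = 4240.0787

4240.0787 RPM


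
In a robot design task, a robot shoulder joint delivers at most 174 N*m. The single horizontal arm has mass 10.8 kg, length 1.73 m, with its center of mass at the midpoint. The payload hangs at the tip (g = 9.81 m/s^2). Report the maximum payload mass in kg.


tau_arm = m_arm*g*(L/2) = 10.8*9.81*1.73/2 = 91.6450 N*m
tau_payload = tau_max - tau_arm = 174 - 91.6450 = 82.3550
m_payload = tau_payload / (g*L) = 82.3550 / (9.81*1.73) = 4.8526

4.8526 kg


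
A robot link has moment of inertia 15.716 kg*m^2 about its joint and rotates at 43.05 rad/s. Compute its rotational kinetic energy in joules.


KE = (1/2)*I*omega^2 = 0.5*15.716*43.05^2 = 14563.2510

14563.2510 J


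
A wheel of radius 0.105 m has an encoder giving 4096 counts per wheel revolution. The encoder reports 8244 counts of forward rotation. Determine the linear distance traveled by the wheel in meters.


revs = 8244/4096 = 2.012695
d = revs * 2*pi*r = 2.012695 * 2*pi*0.105 = 1.3278

1.3278 m


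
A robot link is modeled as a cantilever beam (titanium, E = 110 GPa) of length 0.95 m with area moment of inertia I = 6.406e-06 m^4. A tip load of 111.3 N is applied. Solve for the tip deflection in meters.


delta = F*L^3/(3*E*I) = 111.3*0.95^3/(3*1.100e+11*6.406e-06)
      = 95.4258375/2113980 = 4.5140e-05

4.5140e-05 m


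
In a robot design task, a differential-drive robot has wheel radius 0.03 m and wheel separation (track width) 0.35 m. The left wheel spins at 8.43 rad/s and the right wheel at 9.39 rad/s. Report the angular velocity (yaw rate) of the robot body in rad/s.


omega = r*(wR - wL)/L = 0.03*(9.39 - (8.43))/0.35 = 0.0823

0.0823 rad/s


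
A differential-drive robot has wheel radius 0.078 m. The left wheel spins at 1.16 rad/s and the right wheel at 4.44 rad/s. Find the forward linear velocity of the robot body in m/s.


v = r*(wR + wL)/2 = 0.078*(4.44 + 1.16)/2 = 0.2184

0.2184 m/s


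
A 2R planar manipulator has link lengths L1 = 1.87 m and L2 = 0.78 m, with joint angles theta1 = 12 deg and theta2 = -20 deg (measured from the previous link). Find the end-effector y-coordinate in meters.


y = L1*sin(th1) + L2*sin(th1+th2) = 1.87*sin(12 deg) + 0.78*sin(-8 deg) = 0.2802

0.2802 m


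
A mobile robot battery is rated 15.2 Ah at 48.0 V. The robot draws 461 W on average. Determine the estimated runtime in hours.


E = 15.2*48.0 = 729.6000 Wh
t = E/P = 729.6000/461 = 1.5826

1.5826 hours


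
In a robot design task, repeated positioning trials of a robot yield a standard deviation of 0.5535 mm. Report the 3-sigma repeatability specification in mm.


repeatability = 3*sigma = 3*0.5535 = 1.6605

1.6605 mm


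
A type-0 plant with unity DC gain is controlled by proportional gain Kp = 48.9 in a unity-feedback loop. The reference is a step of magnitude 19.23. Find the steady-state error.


e_ss = R/(1 + Kp) = 19.23/(1 + 48.9) = 19.23/49.9000 = 0.3854

0.3854


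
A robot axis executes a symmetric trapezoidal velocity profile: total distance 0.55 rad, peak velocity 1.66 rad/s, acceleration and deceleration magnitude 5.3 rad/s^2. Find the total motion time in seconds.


t_acc = v/a = 1.66/5.3 = 0.313208 s
d_acc = v^2/(2a) = 0.259962 rad (each ramp)
d_cruise = 0.55 - 2*0.259962 = 0.030076 rad
t_cruise = 0.030076/1.66 = 0.018118 s
t_total = 2*0.313208 + 0.018118 = 0.6445

0.6445 s


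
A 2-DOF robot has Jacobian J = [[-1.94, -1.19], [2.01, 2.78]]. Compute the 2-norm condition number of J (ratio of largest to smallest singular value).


JJ^T eigenvalues: trace(JJ^T) = 16.9482, det(JJ^T) = det(J)^2 = 9.00780169
s_max^2 = (16.9482 + sqrt(251.21027648))/2 = 16.39890720
s_min^2 = (16.9482 - sqrt(251.21027648))/2 = 0.54929280
kappa = s_max/s_min = sqrt(16.39890720/0.54929280) = 5.4639

5.4639


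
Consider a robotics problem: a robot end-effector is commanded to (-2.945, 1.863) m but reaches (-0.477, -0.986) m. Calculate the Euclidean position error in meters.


dx = -0.477 - (-2.945) = 2.4680, dy = -0.986 - (1.863) = -2.8490
err = sqrt(6.091024 + 8.116801) = 3.7693

3.7693 m


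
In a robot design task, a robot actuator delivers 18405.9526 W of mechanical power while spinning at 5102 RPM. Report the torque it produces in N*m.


omega = 5102 * 2*pi/60 = 534.280191 rad/s
tau = P / omega = 18405.9526 / 534.280191 = 34.4500

34.4500 N*m


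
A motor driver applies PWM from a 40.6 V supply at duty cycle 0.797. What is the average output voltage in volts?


V_avg = V_supply * D = 40.6*0.797 = 32.3582

32.3582 V


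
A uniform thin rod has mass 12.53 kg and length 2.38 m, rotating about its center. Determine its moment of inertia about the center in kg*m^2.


I = (1/12)*m*L^2 = (1/12)*12.53*2.38^2 = 5.9146

5.9146 kg*m^2


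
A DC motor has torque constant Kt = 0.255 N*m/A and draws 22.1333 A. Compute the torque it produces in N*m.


tau = Kt * I = 0.255*22.1333 = 5.6440

5.6440 N*m


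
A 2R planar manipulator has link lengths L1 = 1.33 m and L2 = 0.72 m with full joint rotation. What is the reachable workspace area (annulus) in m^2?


r_max = L1 + L2 = 2.0500, r_min = |L1 - L2| = 0.6100
A = pi*(r_max^2 - r_min^2) = pi*(4.2025 - 0.3721) = 12.0336

12.0336 m^2


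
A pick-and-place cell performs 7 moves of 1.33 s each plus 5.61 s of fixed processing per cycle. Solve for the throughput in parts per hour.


T_cycle = 7*1.33 + 5.61 = 14.9200 s
rate = 3600/T = 241.2869

241.2869 parts/hour


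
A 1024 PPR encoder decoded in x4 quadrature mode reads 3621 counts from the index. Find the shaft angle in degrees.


angle = counts * 360 / (PPR*4) = 3621 * 360 / 4096 = 318.2520

318.2520 degrees


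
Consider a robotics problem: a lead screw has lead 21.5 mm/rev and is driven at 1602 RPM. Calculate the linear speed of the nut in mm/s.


v = lead * (RPM/60) = 21.5*1602/60 = 574.0500

574.0500 mm/s


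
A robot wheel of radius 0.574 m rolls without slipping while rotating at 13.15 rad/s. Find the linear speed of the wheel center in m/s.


v = omega * r = 13.15 * 0.574 = 7.5481

7.5481 m/s


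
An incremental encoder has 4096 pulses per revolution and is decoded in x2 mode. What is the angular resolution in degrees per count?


resolution = 360 / (PPR * 2) = 360 / 8192 = 0.0439

0.0439 degrees


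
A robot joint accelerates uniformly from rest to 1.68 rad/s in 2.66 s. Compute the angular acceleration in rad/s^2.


alpha = delta_omega / t = 1.68 / 2.66 = 0.6316

0.6316 rad/s^2


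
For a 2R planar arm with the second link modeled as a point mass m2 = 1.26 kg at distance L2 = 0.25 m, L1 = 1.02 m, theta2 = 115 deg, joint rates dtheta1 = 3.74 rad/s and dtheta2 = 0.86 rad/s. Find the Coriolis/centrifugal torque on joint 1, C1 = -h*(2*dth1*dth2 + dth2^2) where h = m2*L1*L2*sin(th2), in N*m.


h = m2*L1*L2*sin(th2) = 1.26*1.02*0.25*sin(115 deg) = 0.291197
C1 = -h*(2*3.74*0.86 + 0.86^2) = -0.291197*7.1724 = -2.0886

-2.0886 N*m


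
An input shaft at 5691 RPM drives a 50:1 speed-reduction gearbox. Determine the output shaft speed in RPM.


omega_out = omega_in / N = 5691 / 50 = 113.8200

113.8200 RPM


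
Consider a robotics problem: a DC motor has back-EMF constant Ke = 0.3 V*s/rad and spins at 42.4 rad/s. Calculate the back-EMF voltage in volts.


V_emf = Ke * omega = 0.3*42.4 = 12.7200

12.7200 V


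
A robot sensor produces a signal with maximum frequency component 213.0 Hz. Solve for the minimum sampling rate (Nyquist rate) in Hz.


f_s,min = 2*f_max = 2*213.0 = 426.0000

426.0000 Hz


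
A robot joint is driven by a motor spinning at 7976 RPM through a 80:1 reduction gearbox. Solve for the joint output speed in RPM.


omega_joint = omega_motor / N = 7976 / 80 = 99.7000

99.7000 RPM


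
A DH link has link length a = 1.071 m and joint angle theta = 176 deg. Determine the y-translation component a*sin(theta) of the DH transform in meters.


a*sin(theta) = 1.071*sin(176 deg) = 0.0747

0.0747 m


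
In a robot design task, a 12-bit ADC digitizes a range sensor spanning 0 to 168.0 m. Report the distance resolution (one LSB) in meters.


res = range / 2^n = 168.0/2^12 = 168.0/4096 = 0.0410

0.0410 m


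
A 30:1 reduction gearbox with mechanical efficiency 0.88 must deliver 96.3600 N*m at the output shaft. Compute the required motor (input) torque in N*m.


tau_in = tau_out / (N * eta) = 96.3600 / (30 * 0.88) = 3.6500

3.6500 N*m


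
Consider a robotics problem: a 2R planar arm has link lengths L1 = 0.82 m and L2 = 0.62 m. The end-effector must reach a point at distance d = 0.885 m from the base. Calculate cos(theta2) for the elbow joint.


cos(th2) = (d^2 - L1^2 - L2^2)/(2*L1*L2) = (0.885^2 - 0.82^2 - 0.62^2)/(2*0.82*0.62) = -0.2691

-0.2691


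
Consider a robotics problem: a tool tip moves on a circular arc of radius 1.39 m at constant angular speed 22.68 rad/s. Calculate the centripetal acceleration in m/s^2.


a_c = omega^2 * r = 22.68^2 * 1.39 = 714.9915

714.9915 m/s^2
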